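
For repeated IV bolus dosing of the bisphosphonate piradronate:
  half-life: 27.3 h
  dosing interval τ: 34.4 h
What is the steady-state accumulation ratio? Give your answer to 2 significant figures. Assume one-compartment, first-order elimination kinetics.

k = ln2 / t½ = 0.693147 / 27.3 = 0.02539 h⁻¹
e^(−kτ) = e^(−0.02539 × 34.4) = 0.4175
Accumulation ratio R = 1 / (1 − e^(−kτ)) = 1 / (1 − 0.4175) = 1.717

1.7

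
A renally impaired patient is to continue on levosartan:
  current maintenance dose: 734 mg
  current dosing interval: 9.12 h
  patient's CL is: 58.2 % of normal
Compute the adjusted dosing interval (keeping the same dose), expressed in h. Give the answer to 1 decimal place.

15.7 h

To keep the same average steady-state level, dosing rate must scale with clearance.
CL ratio = 58.2 / 100 = 0.5820
New interval (same dose) = 9.12 / 0.5820 = 15.67 h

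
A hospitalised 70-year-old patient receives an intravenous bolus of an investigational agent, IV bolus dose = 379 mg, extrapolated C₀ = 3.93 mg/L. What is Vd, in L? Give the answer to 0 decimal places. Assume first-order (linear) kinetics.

96 L

Vd = Dose / C₀ = 379.0 / 3.93 = 96.44 L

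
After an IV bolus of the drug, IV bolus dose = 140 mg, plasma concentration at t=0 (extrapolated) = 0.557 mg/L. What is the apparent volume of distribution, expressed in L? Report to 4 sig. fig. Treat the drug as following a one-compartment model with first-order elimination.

251.3 L

Vd = Dose / C₀ = 140.0 / 0.557 = 251.3 L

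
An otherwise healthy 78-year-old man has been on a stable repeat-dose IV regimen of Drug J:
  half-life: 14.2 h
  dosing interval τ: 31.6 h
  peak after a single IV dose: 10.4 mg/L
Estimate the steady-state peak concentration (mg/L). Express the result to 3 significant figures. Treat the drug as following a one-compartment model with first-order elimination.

k = ln2 / t½ = 0.693147 / 14.2 = 0.04881 h⁻¹
e^(−kτ) = e^(−0.04881 × 31.6) = 0.2139
Accumulation ratio R = 1 / (1 − e^(−kτ)) = 1 / (1 − 0.2139) = 1.272
Steady-state peak = C₀ × R = 10.4 × 1.272 = 13.23 mg/L

13.2 mg/L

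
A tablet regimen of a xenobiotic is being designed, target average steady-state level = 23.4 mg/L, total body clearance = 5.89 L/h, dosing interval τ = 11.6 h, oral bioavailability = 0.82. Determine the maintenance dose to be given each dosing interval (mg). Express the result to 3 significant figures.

At steady state, F × (Dose/τ) = Css × CL.
Dose = Css × CL × τ / F = 23.4 × 5.890 × 11.6 / 0.82 = 1950 mg

1950 mg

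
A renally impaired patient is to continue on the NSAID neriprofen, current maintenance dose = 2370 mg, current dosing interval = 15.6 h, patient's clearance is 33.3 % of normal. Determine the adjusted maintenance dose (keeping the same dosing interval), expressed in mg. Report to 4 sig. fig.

To keep the same average steady-state level, dosing rate must scale with clearance.
CL ratio = 33.3 / 100 = 0.3330
New dose (same interval) = 2370 × 0.3330 = 789.2 mg

789.2 mg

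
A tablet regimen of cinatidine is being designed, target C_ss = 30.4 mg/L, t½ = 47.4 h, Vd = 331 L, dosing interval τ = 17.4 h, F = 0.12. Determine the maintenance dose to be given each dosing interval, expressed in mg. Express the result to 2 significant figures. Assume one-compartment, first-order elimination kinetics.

21000 mg

k = ln2 / t½ = 0.693147 / 47.4 = 0.01462 h⁻¹
CL = k × Vd = 0.01462 × 331 = 4.839 L/h
At steady state, F × (Dose/τ) = Css × CL.
Dose = Css × CL × τ / F = 30.4 × 4.839 × 17.4 / 0.12 = 21330 mg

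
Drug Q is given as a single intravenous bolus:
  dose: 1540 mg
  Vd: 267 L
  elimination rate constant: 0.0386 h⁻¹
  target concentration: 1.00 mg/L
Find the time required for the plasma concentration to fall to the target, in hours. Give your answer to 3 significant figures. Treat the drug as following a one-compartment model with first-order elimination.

C₀ = Dose / Vd = 1540 / 267 = 5.768 mg/L
t = ln(C₀ / C) / k = ln(5.768 / 1.00) / 0.03860
  = ln(5.768) / 0.03860 = 1.752 / 0.03860 = 45.39 h

45.4 h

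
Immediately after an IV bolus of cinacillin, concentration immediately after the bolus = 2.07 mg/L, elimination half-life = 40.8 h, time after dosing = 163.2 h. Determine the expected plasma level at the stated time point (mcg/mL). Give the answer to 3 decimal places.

0.129 mcg/mL

k = ln2 / t½ = 0.693147 / 40.8 = 0.01699 h⁻¹
t / t½ = 163.2 / 40.8 = 4 half-lives
C = C₀ × (1/2)^4 = 2.070 × 0.06250 = 0.1294 mg/L
(0.1294 mg/L = 0.1294 mcg/mL)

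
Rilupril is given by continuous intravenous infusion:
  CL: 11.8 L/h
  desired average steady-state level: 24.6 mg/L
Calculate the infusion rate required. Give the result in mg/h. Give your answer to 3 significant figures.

At steady state, infusion rate R₀ = Css × CL = 24.6 × 11.80 = 290.3 mg/h

290 mg/h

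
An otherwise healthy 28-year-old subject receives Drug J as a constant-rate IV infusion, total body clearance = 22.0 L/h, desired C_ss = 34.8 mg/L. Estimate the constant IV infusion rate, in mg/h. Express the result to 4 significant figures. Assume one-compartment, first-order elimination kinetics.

765.6 mg/h

At steady state, infusion rate R₀ = Css × CL = 34.8 × 22.00 = 765.6 mg/h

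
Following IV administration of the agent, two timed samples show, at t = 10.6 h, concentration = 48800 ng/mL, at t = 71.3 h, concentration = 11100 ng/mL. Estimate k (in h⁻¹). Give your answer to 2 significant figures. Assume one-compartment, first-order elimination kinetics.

k = ln(C₁/C₂) / (t₂ − t₁) = ln(48800/11100) / (71.3 − 10.6)
  = 1.481 / 60.70 = 0.02440 h⁻¹

0.024 h⁻¹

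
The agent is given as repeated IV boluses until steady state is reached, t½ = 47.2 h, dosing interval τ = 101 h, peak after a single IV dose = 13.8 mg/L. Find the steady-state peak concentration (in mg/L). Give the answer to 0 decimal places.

18 mg/L

k = ln2 / t½ = 0.693147 / 47.2 = 0.01469 h⁻¹
e^(−kτ) = e^(−0.01469 × 101) = 0.2268
Accumulation ratio R = 1 / (1 − e^(−kτ)) = 1 / (1 − 0.2268) = 1.293
Steady-state peak = C₀ × R = 13.8 × 1.293 = 17.84 mg/L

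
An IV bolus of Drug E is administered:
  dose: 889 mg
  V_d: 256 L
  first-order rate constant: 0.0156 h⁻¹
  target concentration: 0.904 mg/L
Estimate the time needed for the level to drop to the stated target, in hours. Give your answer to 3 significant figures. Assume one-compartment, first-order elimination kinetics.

86.3 h

C₀ = Dose / Vd = 889.0 / 256 = 3.473 mg/L
t = ln(C₀ / C) / k = ln(3.473 / 0.904) / 0.01560
  = ln(3.842) / 0.01560 = 1.346 / 0.01560 = 86.28 h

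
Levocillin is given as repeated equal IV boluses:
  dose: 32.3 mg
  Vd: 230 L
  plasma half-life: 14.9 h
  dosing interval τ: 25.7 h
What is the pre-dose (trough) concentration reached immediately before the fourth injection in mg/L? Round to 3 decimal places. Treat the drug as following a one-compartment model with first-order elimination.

0.059 mg/L

C₀ per dose = Dose / Vd = 32.3 / 230 = 0.1404 mg/L
k = ln2 / t½ = 0.693147 / 14.9 = 0.04652 h⁻¹
Fraction remaining after one interval: r = e^(−kτ) = e^(−0.04652 × 25.7) = 0.3025
Before dose 4, 3 doses have been given (aged 1τ, 2τ, 3τ).
C_trough = C₀ × (r + r² + … + r^3) = C₀ × r(1−r^3)/(1−r)
        = 0.1404 × 0.3025 × (1 − 0.02768) / (1 − 0.3025) = 0.05920 mg/L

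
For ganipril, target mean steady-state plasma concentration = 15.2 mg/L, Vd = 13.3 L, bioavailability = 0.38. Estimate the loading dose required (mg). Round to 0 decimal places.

LD = Css × Vd / F = 15.2 × 13.3 / 0.38 = 532.0 mg

532 mg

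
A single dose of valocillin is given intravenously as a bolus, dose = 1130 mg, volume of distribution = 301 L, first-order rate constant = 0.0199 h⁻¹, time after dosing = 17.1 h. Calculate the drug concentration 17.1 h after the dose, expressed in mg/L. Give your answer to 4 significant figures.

C₀ = Dose / Vd = 1130 / 301 = 3.754 mg/L
C = C₀ · e^(−k·t) = 3.754 × e^(−0.01990 × 17.1)
  = 3.754 × 0.7116 = 2.671 mg/L

2.671 mg/L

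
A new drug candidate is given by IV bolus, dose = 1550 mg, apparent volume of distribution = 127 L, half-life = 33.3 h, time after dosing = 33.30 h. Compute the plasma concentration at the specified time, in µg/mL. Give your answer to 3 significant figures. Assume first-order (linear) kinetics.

C₀ = Dose / Vd = 1550 / 127 = 12.20 mg/L
k = ln2 / t½ = 0.693147 / 33.3 = 0.02082 h⁻¹
t / t½ = 33.30 / 33.3 = 1 half-lives
C = C₀ × (1/2)^1 = 12.20 × 0.5000 = 6.100 mg/L
(6.100 mg/L = 6.100 µg/mL)

6.10 µg/mL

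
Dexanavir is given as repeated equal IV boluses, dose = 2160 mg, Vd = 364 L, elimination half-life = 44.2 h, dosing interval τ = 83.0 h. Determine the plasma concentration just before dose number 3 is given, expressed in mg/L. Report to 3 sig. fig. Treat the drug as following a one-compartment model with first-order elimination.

2.05 mg/L

C₀ per dose = Dose / Vd = 2160 / 364 = 5.934 mg/L
k = ln2 / t½ = 0.693147 / 44.2 = 0.01568 h⁻¹
Fraction remaining after one interval: r = e^(−kτ) = e^(−0.01568 × 83.0) = 0.2721
Before dose 3, 2 doses have been given (aged 1τ, 2τ).
C_trough = C₀ × (r + r²) = 5.934 × (0.2721 + 0.07404) = 2.054 mg/L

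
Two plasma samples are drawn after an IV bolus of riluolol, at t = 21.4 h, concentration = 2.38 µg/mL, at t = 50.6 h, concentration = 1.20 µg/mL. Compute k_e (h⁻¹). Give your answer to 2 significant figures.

k = ln(C₁/C₂) / (t₂ − t₁) = ln(2.38/1.20) / (50.6 − 21.4)
  = 0.6848 / 29.20 = 0.02345 h⁻¹

0.023 h⁻¹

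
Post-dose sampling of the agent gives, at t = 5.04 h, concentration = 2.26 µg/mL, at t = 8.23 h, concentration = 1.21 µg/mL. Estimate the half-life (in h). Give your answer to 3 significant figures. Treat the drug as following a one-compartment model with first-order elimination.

k = ln(C₁/C₂) / (t₂ − t₁) = ln(2.26/1.21) / (8.23 − 5.04)
  = 0.6247 / 3.190 = 0.1958 h⁻¹
t½ = ln2 / k = 0.693147 / 0.1958 = 3.540 h

3.54 h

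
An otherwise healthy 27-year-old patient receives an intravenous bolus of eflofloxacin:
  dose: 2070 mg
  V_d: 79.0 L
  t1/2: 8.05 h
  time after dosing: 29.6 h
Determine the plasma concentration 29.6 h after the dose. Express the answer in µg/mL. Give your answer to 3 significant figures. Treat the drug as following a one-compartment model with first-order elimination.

2.05 µg/mL

C₀ = Dose / Vd = 2070 / 79.0 = 26.20 mg/L
k = ln2 / t½ = 0.693147 / 8.05 = 0.08611 h⁻¹
C = C₀ · e^(−k·t) = 26.20 × e^(−0.08611 × 29.6)
  = 26.20 × 0.07817 = 2.048 mg/L
(2.048 mg/L = 2.048 µg/mL)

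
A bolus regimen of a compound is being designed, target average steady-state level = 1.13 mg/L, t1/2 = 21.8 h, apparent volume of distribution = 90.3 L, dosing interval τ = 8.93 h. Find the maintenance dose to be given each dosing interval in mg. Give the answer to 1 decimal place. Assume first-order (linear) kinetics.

k = ln2 / t½ = 0.693147 / 21.8 = 0.03180 h⁻¹
CL = k × Vd = 0.03180 × 90.3 = 2.872 L/h
At steady state, Dose/τ = Css × CL.
Dose = Css × CL × τ = 1.13 × 2.872 × 8.93 = 28.98 mg

29.0 mg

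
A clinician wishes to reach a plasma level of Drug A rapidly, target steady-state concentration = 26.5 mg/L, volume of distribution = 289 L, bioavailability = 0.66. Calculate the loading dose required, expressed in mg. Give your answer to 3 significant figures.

11600 mg

LD = Css × Vd / F = 26.5 × 289 / 0.66 = 11600 mg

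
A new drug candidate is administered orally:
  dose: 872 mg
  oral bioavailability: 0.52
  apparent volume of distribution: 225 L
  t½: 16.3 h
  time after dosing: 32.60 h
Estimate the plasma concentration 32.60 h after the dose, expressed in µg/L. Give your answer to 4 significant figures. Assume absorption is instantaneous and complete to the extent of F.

503.8 µg/L

Amount reaching circulation = F × Dose = 0.52 × 872.0 = 453.4 mg
C₀ = F·Dose / Vd = 453.4 / 225 = 2.015 mg/L
k = ln2 / t½ = 0.693147 / 16.3 = 0.04252 h⁻¹
t / t½ = 32.60 / 16.3 = 2 half-lives
C = C₀ × (1/2)^2 = 2.015 × 0.2500 = 0.5038 mg/L
Convert: 0.5038 mg/L × 1000 = 503.8 µg/L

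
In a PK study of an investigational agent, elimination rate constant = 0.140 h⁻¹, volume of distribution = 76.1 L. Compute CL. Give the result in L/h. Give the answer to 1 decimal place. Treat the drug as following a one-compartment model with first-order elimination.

CL = k × Vd = 0.140 × 76.1 = 10.65 L/h

10.7 L/h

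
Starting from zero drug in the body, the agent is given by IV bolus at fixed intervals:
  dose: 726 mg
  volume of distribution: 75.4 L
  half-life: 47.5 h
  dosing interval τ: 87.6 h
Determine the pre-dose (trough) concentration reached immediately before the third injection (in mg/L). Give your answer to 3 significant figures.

3.43 mg/L

C₀ per dose = Dose / Vd = 726 / 75.4 = 9.629 mg/L
k = ln2 / t½ = 0.693147 / 47.5 = 0.01459 h⁻¹
Fraction remaining after one interval: r = e^(−kτ) = e^(−0.01459 × 87.6) = 0.2786
Before dose 3, 2 doses have been given (aged 1τ, 2τ).
C_trough = C₀ × (r + r²) = 9.629 × (0.2786 + 0.07762) = 3.430 mg/L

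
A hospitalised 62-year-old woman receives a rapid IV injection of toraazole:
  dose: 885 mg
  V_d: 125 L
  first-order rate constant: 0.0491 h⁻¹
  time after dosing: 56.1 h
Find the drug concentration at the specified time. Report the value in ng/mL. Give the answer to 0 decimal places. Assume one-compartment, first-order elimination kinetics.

C₀ = Dose / Vd = 885.0 / 125 = 7.080 mg/L
C = C₀ · e^(−k·t) = 7.080 × e^(−0.04910 × 56.1)
  = 7.080 × 0.06364 = 0.4506 mg/L
Convert: 0.4506 mg/L × 1000 = 450.6 ng/mL

451 ng/mL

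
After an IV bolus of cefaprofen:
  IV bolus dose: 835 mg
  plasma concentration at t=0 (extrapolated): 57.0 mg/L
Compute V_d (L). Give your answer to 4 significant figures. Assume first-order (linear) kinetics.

14.65 L

Vd = Dose / C₀ = 835.0 / 57.0 = 14.65 L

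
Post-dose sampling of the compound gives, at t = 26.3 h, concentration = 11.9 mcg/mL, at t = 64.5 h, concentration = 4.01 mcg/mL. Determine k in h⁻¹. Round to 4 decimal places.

k = ln(C₁/C₂) / (t₂ − t₁) = ln(11.9/4.01) / (64.5 − 26.3)
  = 1.088 / 38.20 = 0.02848 h⁻¹

0.0285 h⁻¹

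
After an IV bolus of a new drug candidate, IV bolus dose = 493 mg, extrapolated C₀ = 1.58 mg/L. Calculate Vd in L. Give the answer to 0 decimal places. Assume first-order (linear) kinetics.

312 L

Vd = Dose / C₀ = 493.0 / 1.58 = 312.0 L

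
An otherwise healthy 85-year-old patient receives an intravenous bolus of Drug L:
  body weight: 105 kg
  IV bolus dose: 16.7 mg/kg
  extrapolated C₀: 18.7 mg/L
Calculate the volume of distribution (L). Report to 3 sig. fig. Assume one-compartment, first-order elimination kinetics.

93.8 L

Dose = 16.7 × 105 = 1754 mg
Vd = Dose / C₀ = 1754 / 18.7 = 93.80 L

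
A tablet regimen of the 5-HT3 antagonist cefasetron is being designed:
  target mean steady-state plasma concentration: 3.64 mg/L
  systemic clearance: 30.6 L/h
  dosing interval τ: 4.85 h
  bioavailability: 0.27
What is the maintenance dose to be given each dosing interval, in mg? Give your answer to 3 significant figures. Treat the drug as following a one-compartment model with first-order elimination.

At steady state, F × (Dose/τ) = Css × CL.
Dose = Css × CL × τ / F = 3.64 × 30.60 × 4.85 / 0.27 = 2001 mg

2000 mg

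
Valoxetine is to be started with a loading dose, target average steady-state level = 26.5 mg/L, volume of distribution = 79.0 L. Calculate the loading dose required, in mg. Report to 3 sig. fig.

2090 mg

LD = Css × Vd = 26.5 × 79.0 = 2094 mg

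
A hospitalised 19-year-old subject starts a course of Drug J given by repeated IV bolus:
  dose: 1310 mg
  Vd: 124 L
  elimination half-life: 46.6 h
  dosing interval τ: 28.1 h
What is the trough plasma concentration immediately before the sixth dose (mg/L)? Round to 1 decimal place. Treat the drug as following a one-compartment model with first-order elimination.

17.8 mg/L

C₀ per dose = Dose / Vd = 1310 / 124 = 10.56 mg/L
k = ln2 / t½ = 0.693147 / 46.6 = 0.01487 h⁻¹
Fraction remaining after one interval: r = e^(−kτ) = e^(−0.01487 × 28.1) = 0.6585
Before dose 6, 5 doses have been given (aged 1τ, 2τ, 3τ, 4τ, 5τ).
C_trough = C₀ × (r + r² + … + r^5) = C₀ × r(1−r^5)/(1−r)
        = 10.56 × 0.6585 × (1 − 0.1238) / (1 − 0.6585) = 17.84 mg/L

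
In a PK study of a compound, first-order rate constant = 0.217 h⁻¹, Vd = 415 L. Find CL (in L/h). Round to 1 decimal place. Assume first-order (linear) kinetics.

90.1 L/h

CL = k × Vd = 0.217 × 415 = 90.06 L/h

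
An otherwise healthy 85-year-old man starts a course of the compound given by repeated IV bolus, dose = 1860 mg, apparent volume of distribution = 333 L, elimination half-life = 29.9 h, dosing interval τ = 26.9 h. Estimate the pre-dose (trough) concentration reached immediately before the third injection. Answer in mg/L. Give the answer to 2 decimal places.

C₀ per dose = Dose / Vd = 1860 / 333 = 5.586 mg/L
k = ln2 / t½ = 0.693147 / 29.9 = 0.02318 h⁻¹
Fraction remaining after one interval: r = e^(−kτ) = e^(−0.02318 × 26.9) = 0.5360
Before dose 3, 2 doses have been given (aged 1τ, 2τ).
C_trough = C₀ × (r + r²) = 5.586 × (0.5360 + 0.2873) = 4.599 mg/L

4.60 mg/L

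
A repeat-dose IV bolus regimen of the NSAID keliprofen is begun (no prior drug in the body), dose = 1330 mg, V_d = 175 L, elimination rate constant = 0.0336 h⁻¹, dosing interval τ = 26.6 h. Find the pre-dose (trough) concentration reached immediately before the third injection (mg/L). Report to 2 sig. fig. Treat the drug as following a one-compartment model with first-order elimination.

C₀ per dose = Dose / Vd = 1330 / 175 = 7.600 mg/L
Fraction remaining after one interval: r = e^(−kτ) = e^(−0.03360 × 26.6) = 0.4091
Before dose 3, 2 doses have been given (aged 1τ, 2τ).
C_trough = C₀ × (r + r²) = 7.600 × (0.4091 + 0.1674) = 4.381 mg/L

4.4 mg/L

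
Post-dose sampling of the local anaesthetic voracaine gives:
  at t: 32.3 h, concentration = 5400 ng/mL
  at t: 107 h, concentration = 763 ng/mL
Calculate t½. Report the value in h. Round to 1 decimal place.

k = ln(C₁/C₂) / (t₂ − t₁) = ln(5400/763) / (107 − 32.3)
  = 1.957 / 74.70 = 0.02620 h⁻¹
t½ = ln2 / k = 0.693147 / 0.02620 = 26.46 h

26.5 h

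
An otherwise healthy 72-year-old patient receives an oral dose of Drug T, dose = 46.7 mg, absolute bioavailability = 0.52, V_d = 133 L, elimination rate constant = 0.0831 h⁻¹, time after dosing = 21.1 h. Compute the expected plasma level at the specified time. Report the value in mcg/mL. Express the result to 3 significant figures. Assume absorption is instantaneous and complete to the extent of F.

Amount reaching circulation = F × Dose = 0.52 × 46.70 = 24.28 mg
C₀ = F·Dose / Vd = 24.28 / 133 = 0.1826 mg/L
C = C₀ · e^(−k·t) = 0.1826 × e^(−0.08310 × 21.1)
  = 0.1826 × 0.1732 = 0.03163 mg/L
(0.03163 mg/L = 0.03163 mcg/mL)

0.0316 mcg/mL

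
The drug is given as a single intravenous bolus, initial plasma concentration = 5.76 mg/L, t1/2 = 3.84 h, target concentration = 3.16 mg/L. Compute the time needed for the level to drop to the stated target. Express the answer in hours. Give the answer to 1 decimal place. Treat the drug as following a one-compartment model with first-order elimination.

3.3 h

k = ln2 / t½ = 0.693147 / 3.84 = 0.1805 h⁻¹
t = ln(C₀ / C) / k = ln(5.760 / 3.16) / 0.1805
  = ln(1.823) / 0.1805 = 0.6005 / 0.1805 = 3.327 h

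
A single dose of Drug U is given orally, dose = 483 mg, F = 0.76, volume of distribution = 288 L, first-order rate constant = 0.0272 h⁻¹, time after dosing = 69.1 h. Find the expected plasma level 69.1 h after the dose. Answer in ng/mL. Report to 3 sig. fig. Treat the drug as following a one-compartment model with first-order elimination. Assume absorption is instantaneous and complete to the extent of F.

195 ng/mL

Amount reaching circulation = F × Dose = 0.76 × 483.0 = 367.1 mg
C₀ = F·Dose / Vd = 367.1 / 288 = 1.275 mg/L
C = C₀ · e^(−k·t) = 1.275 × e^(−0.02720 × 69.1)
  = 1.275 × 0.1527 = 0.1947 mg/L
Convert: 0.1947 mg/L × 1000 = 194.7 ng/mL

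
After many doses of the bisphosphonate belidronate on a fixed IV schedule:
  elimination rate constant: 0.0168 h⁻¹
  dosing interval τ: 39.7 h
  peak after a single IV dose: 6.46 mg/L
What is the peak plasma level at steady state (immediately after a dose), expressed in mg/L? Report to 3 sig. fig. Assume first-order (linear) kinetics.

13.3 mg/L

e^(−kτ) = e^(−0.01680 × 39.7) = 0.5133
Accumulation ratio R = 1 / (1 − e^(−kτ)) = 1 / (1 − 0.5133) = 2.055
Steady-state peak = C₀ × R = 6.46 × 2.055 = 13.28 mg/L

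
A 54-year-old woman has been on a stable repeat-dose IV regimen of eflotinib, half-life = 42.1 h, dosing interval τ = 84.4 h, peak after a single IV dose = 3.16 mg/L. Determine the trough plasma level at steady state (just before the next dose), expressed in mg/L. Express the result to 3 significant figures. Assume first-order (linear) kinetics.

1.05 mg/L

k = ln2 / t½ = 0.693147 / 42.1 = 0.01646 h⁻¹
e^(−kτ) = e^(−0.01646 × 84.4) = 0.2493
Accumulation ratio R = 1 / (1 − e^(−kτ)) = 1 / (1 − 0.2493) = 1.332
Steady-state trough = C₀ × R × e^(−kτ) = 3.16 × 1.332 × 0.2493 = 1.049 mg/L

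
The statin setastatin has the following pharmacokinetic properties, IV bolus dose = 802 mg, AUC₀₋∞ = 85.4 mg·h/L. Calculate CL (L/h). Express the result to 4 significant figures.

9.391 L/h

CL = Dose / AUC = 802 / 85.4 = 9.391 L/h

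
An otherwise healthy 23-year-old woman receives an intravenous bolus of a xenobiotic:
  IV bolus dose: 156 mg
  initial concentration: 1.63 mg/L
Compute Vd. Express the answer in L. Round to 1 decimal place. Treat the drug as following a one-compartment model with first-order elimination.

Vd = Dose / C₀ = 156.0 / 1.63 = 95.71 L

95.7 L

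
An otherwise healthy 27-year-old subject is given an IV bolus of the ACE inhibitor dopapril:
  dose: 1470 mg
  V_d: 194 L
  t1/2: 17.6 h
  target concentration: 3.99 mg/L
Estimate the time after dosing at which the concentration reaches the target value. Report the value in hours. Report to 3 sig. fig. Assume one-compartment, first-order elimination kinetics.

C₀ = Dose / Vd = 1470 / 194 = 7.577 mg/L
k = ln2 / t½ = 0.693147 / 17.6 = 0.03938 h⁻¹
t = ln(C₀ / C) / k = ln(7.577 / 3.99) / 0.03938
  = ln(1.899) / 0.03938 = 0.6413 / 0.03938 = 16.28 h

16.3 h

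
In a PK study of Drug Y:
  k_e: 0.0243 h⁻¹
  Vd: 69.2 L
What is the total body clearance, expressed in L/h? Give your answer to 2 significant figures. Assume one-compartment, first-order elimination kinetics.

CL = k × Vd = 0.0243 × 69.2 = 1.682 L/h

1.7 L/h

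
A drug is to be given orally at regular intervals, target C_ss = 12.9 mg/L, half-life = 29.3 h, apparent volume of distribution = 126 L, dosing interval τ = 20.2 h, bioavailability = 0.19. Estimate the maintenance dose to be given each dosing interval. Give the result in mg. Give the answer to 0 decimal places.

4088 mg

k = ln2 / t½ = 0.693147 / 29.3 = 0.02366 h⁻¹
CL = k × Vd = 0.02366 × 126 = 2.981 L/h
At steady state, F × (Dose/τ) = Css × CL.
Dose = Css × CL × τ / F = 12.9 × 2.981 × 20.2 / 0.19 = 4088 mg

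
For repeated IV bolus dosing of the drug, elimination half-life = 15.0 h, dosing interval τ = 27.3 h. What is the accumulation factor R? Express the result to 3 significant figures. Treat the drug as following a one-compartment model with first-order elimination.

k = ln2 / t½ = 0.693147 / 15.0 = 0.04621 h⁻¹
e^(−kτ) = e^(−0.04621 × 27.3) = 0.2832
Accumulation ratio R = 1 / (1 − e^(−kτ)) = 1 / (1 − 0.2832) = 1.395

1.40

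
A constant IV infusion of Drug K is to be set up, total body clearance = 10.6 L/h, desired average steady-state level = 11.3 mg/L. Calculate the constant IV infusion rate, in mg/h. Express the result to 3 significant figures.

120 mg/h

At steady state, infusion rate R₀ = Css × CL = 11.3 × 10.60 = 119.8 mg/h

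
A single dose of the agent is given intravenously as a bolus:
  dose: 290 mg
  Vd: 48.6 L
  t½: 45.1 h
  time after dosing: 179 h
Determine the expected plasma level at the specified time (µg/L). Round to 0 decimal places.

381 µg/L

C₀ = Dose / Vd = 290.0 / 48.6 = 5.967 mg/L
k = ln2 / t½ = 0.693147 / 45.1 = 0.01537 h⁻¹
C = C₀ · e^(−k·t) = 5.967 × e^(−0.01537 × 179)
  = 5.967 × 0.06385 = 0.3810 mg/L
Convert: 0.3810 mg/L × 1000 = 381.0 µg/L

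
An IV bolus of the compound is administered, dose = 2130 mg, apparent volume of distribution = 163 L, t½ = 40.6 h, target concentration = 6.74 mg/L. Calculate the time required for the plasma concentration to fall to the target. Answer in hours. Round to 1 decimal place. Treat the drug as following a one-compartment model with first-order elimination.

C₀ = Dose / Vd = 2130 / 163 = 13.07 mg/L
k = ln2 / t½ = 0.693147 / 40.6 = 0.01707 h⁻¹
t = ln(C₀ / C) / k = ln(13.07 / 6.74) / 0.01707
  = ln(1.939) / 0.01707 = 0.6622 / 0.01707 = 38.79 h

38.8 h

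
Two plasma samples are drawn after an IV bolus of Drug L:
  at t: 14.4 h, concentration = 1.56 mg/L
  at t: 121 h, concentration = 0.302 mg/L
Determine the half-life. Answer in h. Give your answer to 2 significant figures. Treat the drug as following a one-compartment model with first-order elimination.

45 h

k = ln(C₁/C₂) / (t₂ − t₁) = ln(1.56/0.302) / (121 − 14.4)
  = 1.642 / 106.6 = 0.01540 h⁻¹
t½ = ln2 / k = 0.693147 / 0.01540 = 45.01 h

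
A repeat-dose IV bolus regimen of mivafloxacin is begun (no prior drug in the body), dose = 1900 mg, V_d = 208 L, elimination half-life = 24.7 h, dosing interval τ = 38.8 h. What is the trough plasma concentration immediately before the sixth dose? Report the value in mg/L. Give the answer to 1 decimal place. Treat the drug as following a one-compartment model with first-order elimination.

C₀ per dose = Dose / Vd = 1900 / 208 = 9.135 mg/L
k = ln2 / t½ = 0.693147 / 24.7 = 0.02806 h⁻¹
Fraction remaining after one interval: r = e^(−kτ) = e^(−0.02806 × 38.8) = 0.3366
Before dose 6, 5 doses have been given (aged 1τ, 2τ, 3τ, 4τ, 5τ).
C_trough = C₀ × (r + r² + … + r^5) = C₀ × r(1−r^5)/(1−r)
        = 9.135 × 0.3366 × (1 − 0.004321) / (1 − 0.3366) = 4.615 mg/L

4.6 mg/L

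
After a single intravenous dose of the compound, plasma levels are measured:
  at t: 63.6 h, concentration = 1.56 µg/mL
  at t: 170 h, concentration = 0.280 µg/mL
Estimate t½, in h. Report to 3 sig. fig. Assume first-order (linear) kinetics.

k = ln(C₁/C₂) / (t₂ − t₁) = ln(1.56/0.280) / (170 − 63.6)
  = 1.718 / 106.4 = 0.01615 h⁻¹
t½ = ln2 / k = 0.693147 / 0.01615 = 42.92 h

42.9 h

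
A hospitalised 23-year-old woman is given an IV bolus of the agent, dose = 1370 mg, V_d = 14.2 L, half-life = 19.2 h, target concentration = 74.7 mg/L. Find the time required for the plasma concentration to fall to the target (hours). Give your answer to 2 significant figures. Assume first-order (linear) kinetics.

C₀ = Dose / Vd = 1370 / 14.2 = 96.48 mg/L
k = ln2 / t½ = 0.693147 / 19.2 = 0.03610 h⁻¹
t = ln(C₀ / C) / k = ln(96.48 / 74.7) / 0.03610
  = ln(1.292) / 0.03610 = 0.2562 / 0.03610 = 7.097 h

7.1 h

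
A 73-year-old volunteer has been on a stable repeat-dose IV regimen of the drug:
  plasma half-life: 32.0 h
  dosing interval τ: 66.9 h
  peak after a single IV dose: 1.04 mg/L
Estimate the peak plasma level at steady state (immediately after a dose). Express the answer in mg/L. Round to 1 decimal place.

1.4 mg/L

k = ln2 / t½ = 0.693147 / 32.0 = 0.02166 h⁻¹
e^(−kτ) = e^(−0.02166 × 66.9) = 0.2348
Accumulation ratio R = 1 / (1 − e^(−kτ)) = 1 / (1 − 0.2348) = 1.307
Steady-state peak = C₀ × R = 1.04 × 1.307 = 1.359 mg/L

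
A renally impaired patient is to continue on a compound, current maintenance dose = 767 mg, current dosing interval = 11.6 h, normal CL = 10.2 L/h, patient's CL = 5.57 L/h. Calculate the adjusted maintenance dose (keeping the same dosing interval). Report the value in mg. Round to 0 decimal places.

To keep the same average steady-state level, dosing rate must scale with clearance.
CL ratio = 5.57 / 10.2 = 0.5461
New dose (same interval) = 767 × 0.5461 = 418.9 mg

419 mg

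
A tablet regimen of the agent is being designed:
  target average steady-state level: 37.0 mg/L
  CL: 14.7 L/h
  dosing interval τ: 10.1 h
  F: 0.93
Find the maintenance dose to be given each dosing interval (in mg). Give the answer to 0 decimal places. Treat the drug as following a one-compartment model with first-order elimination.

At steady state, F × (Dose/τ) = Css × CL.
Dose = Css × CL × τ / F = 37.0 × 14.70 × 10.1 / 0.93 = 5907 mg

5907 mg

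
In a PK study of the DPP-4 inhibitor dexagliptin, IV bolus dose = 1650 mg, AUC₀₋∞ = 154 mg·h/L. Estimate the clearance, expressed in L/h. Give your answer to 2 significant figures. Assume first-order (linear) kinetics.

11 L/h

CL = Dose / AUC = 1650 / 154 = 10.71 L/h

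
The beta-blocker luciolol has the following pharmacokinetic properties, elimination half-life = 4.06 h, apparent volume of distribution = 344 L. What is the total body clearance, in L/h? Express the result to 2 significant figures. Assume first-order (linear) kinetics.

59 L/h

k = ln2 / t½ = 0.693147 / 4.06 = 0.1707 h⁻¹
CL = k × Vd = 0.1707 × 344 = 58.72 L/h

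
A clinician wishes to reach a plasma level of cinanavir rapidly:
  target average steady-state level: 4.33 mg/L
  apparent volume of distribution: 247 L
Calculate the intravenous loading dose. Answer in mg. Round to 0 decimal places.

1070 mg

LD = Css × Vd = 4.33 × 247 = 1070 mg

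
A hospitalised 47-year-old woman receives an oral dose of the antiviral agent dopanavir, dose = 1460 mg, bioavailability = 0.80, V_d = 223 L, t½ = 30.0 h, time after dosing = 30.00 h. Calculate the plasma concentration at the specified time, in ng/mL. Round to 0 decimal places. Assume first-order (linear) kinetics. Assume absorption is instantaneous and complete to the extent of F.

2619 ng/mL

Amount reaching circulation = F × Dose = 0.80 × 1460 = 1168 mg
C₀ = F·Dose / Vd = 1168 / 223 = 5.238 mg/L
k = ln2 / t½ = 0.693147 / 30.0 = 0.02310 h⁻¹
t / t½ = 30.00 / 30.0 = 1 half-lives
C = C₀ × (1/2)^1 = 5.238 × 0.5000 = 2.619 mg/L
Convert: 2.619 mg/L × 1000 = 2619 ng/mL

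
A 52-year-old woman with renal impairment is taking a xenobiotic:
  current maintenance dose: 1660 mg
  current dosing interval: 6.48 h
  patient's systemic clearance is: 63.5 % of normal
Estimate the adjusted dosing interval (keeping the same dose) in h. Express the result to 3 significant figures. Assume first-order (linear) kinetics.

10.2 h

To keep the same average steady-state level, dosing rate must scale with clearance.
CL ratio = 63.5 / 100 = 0.6350
New interval (same dose) = 6.48 / 0.6350 = 10.20 h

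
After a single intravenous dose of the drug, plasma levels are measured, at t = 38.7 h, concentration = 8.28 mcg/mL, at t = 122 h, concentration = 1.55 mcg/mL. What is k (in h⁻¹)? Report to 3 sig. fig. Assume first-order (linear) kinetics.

0.0201 h⁻¹

k = ln(C₁/C₂) / (t₂ − t₁) = ln(8.28/1.55) / (122 − 38.7)
  = 1.676 / 83.30 = 0.02012 h⁻¹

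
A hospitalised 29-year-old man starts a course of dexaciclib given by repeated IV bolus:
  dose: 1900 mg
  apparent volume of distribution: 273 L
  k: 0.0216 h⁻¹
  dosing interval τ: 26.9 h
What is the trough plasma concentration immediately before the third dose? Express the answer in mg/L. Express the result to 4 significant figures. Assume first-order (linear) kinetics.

6.070 mg/L

C₀ per dose = Dose / Vd = 1900 / 273 = 6.960 mg/L
Fraction remaining after one interval: r = e^(−kτ) = e^(−0.02160 × 26.9) = 0.5593
Before dose 3, 2 doses have been given (aged 1τ, 2τ).
C_trough = C₀ × (r + r²) = 6.960 × (0.5593 + 0.3128) = 6.070 mg/L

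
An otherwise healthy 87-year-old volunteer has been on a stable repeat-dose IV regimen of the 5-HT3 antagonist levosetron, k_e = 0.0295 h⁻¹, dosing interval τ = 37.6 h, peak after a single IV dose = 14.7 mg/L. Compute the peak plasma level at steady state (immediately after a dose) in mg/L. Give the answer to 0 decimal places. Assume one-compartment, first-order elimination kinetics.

22 mg/L

e^(−kτ) = e^(−0.02950 × 37.6) = 0.3298
Accumulation ratio R = 1 / (1 − e^(−kτ)) = 1 / (1 − 0.3298) = 1.492
Steady-state peak = C₀ × R = 14.7 × 1.492 = 21.93 mg/L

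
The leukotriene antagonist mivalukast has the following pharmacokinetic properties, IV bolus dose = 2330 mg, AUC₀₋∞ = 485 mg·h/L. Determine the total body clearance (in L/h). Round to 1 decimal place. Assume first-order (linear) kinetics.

CL = Dose / AUC = 2330 / 485 = 4.804 L/h

4.8 L/h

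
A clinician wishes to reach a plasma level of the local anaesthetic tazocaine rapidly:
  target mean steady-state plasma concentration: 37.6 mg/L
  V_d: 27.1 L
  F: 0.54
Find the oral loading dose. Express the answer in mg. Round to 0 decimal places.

LD = Css × Vd / F = 37.6 × 27.1 / 0.54 = 1887 mg

1887 mg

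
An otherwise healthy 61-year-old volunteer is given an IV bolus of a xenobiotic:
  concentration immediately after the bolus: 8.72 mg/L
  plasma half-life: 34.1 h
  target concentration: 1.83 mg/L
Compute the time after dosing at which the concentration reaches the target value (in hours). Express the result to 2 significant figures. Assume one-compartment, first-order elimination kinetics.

k = ln2 / t½ = 0.693147 / 34.1 = 0.02033 h⁻¹
t = ln(C₀ / C) / k = ln(8.720 / 1.83) / 0.02033
  = ln(4.765) / 0.02033 = 1.561 / 0.02033 = 76.78 h

77 h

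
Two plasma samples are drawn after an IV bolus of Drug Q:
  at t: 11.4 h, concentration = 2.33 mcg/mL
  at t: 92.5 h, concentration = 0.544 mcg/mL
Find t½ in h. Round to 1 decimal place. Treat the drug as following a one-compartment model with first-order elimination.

38.6 h

k = ln(C₁/C₂) / (t₂ − t₁) = ln(2.33/0.544) / (92.5 − 11.4)
  = 1.455 / 81.10 = 0.01794 h⁻¹
t½ = ln2 / k = 0.693147 / 0.01794 = 38.64 h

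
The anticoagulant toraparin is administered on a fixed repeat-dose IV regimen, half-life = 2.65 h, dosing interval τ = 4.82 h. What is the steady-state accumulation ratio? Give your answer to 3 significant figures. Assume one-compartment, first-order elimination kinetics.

k = ln2 / t½ = 0.693147 / 2.65 = 0.2616 h⁻¹
e^(−kτ) = e^(−0.2616 × 4.82) = 0.2834
Accumulation ratio R = 1 / (1 − e^(−kτ)) = 1 / (1 − 0.2834) = 1.395

1.40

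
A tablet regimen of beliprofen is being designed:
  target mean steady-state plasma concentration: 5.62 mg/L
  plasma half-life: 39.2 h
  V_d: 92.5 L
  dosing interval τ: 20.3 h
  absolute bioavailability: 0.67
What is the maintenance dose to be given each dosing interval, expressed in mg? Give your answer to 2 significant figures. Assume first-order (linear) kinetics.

k = ln2 / t½ = 0.693147 / 39.2 = 0.01768 h⁻¹
CL = k × Vd = 0.01768 × 92.5 = 1.635 L/h
At steady state, F × (Dose/τ) = Css × CL.
Dose = Css × CL × τ / F = 5.62 × 1.635 × 20.3 / 0.67 = 278.4 mg

280 mg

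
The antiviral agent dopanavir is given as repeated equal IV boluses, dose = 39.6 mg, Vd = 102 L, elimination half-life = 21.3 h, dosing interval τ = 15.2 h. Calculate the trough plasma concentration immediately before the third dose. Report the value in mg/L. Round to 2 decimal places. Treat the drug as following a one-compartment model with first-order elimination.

C₀ per dose = Dose / Vd = 39.6 / 102 = 0.3882 mg/L
k = ln2 / t½ = 0.693147 / 21.3 = 0.03254 h⁻¹
Fraction remaining after one interval: r = e^(−kτ) = e^(−0.03254 × 15.2) = 0.6098
Before dose 3, 2 doses have been given (aged 1τ, 2τ).
C_trough = C₀ × (r + r²) = 0.3882 × (0.6098 + 0.3719) = 0.3811 mg/L

0.38 mg/L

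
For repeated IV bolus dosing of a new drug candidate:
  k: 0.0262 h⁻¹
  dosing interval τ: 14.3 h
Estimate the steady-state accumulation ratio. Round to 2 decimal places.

3.20

e^(−kτ) = e^(−0.02620 × 14.3) = 0.6875
Accumulation ratio R = 1 / (1 − e^(−kτ)) = 1 / (1 − 0.6875) = 3.200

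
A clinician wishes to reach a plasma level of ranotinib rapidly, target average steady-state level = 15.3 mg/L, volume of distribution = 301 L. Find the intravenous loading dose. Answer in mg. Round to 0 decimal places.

4605 mg

LD = Css × Vd = 15.3 × 301 = 4605 mg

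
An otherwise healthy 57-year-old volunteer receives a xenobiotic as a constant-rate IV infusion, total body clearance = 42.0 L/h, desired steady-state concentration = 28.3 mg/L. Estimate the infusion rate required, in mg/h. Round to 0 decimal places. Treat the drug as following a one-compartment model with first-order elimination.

At steady state, infusion rate R₀ = Css × CL = 28.3 × 42.00 = 1189 mg/h

1189 mg/h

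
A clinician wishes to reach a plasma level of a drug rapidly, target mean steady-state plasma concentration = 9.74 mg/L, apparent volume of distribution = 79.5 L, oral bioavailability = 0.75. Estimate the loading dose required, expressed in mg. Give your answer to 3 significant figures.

LD = Css × Vd / F = 9.74 × 79.5 / 0.75 = 1032 mg

1030 mg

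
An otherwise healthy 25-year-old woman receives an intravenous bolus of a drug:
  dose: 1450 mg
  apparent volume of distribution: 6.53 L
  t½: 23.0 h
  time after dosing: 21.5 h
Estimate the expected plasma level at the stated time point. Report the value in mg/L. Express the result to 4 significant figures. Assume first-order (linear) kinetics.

C₀ = Dose / Vd = 1450 / 6.53 = 222.1 mg/L
k = ln2 / t½ = 0.693147 / 23.0 = 0.03014 h⁻¹
C = C₀ · e^(−k·t) = 222.1 × e^(−0.03014 × 21.5)
  = 222.1 × 0.5231 = 116.2 mg/L

116.2 mg/L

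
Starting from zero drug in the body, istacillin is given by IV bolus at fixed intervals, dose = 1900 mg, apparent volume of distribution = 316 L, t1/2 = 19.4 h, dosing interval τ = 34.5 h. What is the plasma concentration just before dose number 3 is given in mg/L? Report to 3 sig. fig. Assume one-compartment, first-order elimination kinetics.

C₀ per dose = Dose / Vd = 1900 / 316 = 6.013 mg/L
k = ln2 / t½ = 0.693147 / 19.4 = 0.03573 h⁻¹
Fraction remaining after one interval: r = e^(−kτ) = e^(−0.03573 × 34.5) = 0.2915
Before dose 3, 2 doses have been given (aged 1τ, 2τ).
C_trough = C₀ × (r + r²) = 6.013 × (0.2915 + 0.08497) = 2.264 mg/L

2.26 mg/L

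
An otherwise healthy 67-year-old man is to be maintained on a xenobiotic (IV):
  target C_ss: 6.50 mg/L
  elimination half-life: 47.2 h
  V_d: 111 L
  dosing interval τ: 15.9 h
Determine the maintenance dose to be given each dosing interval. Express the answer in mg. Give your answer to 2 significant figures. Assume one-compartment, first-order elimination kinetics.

k = ln2 / t½ = 0.693147 / 47.2 = 0.01469 h⁻¹
CL = k × Vd = 0.01469 × 111 = 1.631 L/h
At steady state, Dose/τ = Css × CL.
Dose = Css × CL × τ = 6.50 × 1.631 × 15.9 = 168.6 mg

170 mg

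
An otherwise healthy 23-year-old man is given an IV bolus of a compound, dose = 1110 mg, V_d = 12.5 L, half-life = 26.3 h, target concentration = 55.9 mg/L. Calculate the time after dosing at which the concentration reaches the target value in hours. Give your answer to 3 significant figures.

C₀ = Dose / Vd = 1110 / 12.5 = 88.80 mg/L
k = ln2 / t½ = 0.693147 / 26.3 = 0.02636 h⁻¹
t = ln(C₀ / C) / k = ln(88.80 / 55.9) / 0.02636
  = ln(1.589) / 0.02636 = 0.4631 / 0.02636 = 17.57 h

17.6 h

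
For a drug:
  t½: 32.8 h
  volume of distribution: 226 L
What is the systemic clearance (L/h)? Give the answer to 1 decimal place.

k = ln2 / t½ = 0.693147 / 32.8 = 0.02113 h⁻¹
CL = k × Vd = 0.02113 × 226 = 4.775 L/h

4.8 L/h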